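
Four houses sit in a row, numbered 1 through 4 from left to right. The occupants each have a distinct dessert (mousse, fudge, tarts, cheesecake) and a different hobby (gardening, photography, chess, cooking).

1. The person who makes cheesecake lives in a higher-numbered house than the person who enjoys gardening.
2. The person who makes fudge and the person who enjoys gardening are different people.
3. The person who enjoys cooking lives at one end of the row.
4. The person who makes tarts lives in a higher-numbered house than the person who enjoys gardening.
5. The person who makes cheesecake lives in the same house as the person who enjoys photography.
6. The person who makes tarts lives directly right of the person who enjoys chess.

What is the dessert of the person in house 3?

fudge

The person who enjoys cooking is narrowed to house 1 or 4; consider each.
Placing it in house 1 leads to a contradiction, so it's in house 4.
The person who makes cheesecake is narrowed to house 2 or 3; consider each.
Placing it in house 3 leads to a contradiction, so it's in house 2.
Clue 1: the person who enjoys gardening is in house 1.
Clue 5: the person who enjoys photography is in house 2.
House 1 dessert: only mousse fits.
The only hobby still possible for house 3 is chess.
Clue 6: the person who makes tarts is in house 4.
So house 3 gets fudge for dessert.
So: house 1 = mousse/gardening, house 2 = cheesecake/photography, house 3 = fudge/chess, house 4 = tarts/cooking.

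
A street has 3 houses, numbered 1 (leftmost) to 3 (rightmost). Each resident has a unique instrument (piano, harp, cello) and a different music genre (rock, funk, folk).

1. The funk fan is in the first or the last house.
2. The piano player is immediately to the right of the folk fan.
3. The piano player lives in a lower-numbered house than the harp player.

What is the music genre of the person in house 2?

rock

From clue 3, the piano player must be in house 2.
From clue 3, the harp player must be in house 3.
House 1's instrument must be cello (nothing else left).
Clue 2 places the folk fan in house 1.
House 2 music genre: only rock fits.
House 3 music genre: only funk fits.
So: house 1 = cello/folk, house 2 = piano/rock, house 3 = harp/funk.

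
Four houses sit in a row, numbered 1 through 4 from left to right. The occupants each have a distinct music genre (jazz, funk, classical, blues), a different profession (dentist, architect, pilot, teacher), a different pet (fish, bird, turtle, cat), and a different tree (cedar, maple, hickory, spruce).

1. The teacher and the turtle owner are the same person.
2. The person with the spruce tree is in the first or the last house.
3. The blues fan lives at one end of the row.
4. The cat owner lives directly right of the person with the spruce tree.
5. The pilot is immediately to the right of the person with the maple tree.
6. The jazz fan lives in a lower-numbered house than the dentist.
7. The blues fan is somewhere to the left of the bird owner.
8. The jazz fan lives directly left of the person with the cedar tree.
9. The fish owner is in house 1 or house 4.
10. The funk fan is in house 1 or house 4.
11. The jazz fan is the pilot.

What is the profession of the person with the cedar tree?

By clue 4, the cat owner is in house 2.
The person with the spruce tree is in house 1 (clue 4).
By clue 7, the blues fan is in house 1.
From clue 5, the pilot must be in house 3.
Clue 5 places the person with the maple tree in house 2.
The jazz fan is in house 3 (clue 11).
So house 2 gets classical for music genre.
The only music genre still possible for house 4 is funk.
House 2 profession: only architect fits.
The person with the cedar tree is in house 4 (clue 8).
So house 1 gets teacher for profession.
House 4's profession must be dentist (nothing else left).
House 3's pet must be bird (nothing else left).
The only tree still possible for house 3 is hickory.
Clue 1 places the turtle owner in house 1.
House 4 pet: only fish fits.
So: house 1 = blues/teacher/turtle/spruce, house 2 = classical/architect/cat/maple, house 3 = jazz/pilot/bird/hickory, house 4 = funk/dentist/fish/cedar.

dentist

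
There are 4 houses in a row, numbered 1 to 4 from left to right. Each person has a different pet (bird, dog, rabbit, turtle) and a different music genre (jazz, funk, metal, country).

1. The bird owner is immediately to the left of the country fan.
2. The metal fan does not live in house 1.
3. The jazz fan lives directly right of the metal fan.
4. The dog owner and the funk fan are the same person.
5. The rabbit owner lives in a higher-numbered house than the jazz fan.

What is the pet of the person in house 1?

Clue 5 places the rabbit owner in house 4.
Clue 5: the jazz fan is in house 3.
House 1's music genre must be funk (nothing else left).
So house 2 gets metal for music genre.
That leaves country as the music genre for house 4.
By clue 1, the bird owner is in house 3.
By clue 4, the dog owner is in house 1.
House 2's pet must be turtle (nothing else left).
So: house 1 = dog/funk, house 2 = turtle/metal, house 3 = bird/jazz, house 4 = rabbit/country.

dog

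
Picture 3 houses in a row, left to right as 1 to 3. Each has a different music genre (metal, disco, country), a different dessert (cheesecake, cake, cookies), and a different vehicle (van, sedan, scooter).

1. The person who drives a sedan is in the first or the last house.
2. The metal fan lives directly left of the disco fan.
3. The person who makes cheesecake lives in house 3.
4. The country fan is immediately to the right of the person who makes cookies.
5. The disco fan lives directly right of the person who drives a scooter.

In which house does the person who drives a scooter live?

1

From clue 3, the person who makes cheesecake must be in house 3.
The only music genre still possible for house 1 is metal.
From clue 2, the disco fan must be in house 2.
Clue 5 places the person who drives a scooter in house 1.
That leaves country as the music genre for house 3.
The only vehicle still possible for house 2 is van.
That leaves sedan as the vehicle for house 3.
Clue 4 places the person who makes cookies in house 2.
House 1's dessert must be cake (nothing else left).
So: house 1 = metal/cake/scooter, house 2 = disco/cookies/van, house 3 = country/cheesecake/sedan.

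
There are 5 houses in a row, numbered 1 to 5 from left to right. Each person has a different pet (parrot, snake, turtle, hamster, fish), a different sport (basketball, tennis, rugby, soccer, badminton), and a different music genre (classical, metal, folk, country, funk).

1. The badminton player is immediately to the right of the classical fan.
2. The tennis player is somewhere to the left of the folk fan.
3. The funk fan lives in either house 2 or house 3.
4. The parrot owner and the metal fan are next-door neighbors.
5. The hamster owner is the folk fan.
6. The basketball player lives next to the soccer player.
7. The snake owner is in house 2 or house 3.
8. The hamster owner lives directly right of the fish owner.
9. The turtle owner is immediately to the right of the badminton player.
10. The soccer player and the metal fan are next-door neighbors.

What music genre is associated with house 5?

The snake owner is narrowed to house 2 or 3; consider each.
Placing it in house 3 leads to a contradiction, so it's in house 2.
House 1 pet: only parrot fits.
The metal fan is in house 2 (clue 4).
The only music genre still possible for house 3 is funk.
From clue 1, the badminton player must be in house 2.
Clue 9 places the turtle owner in house 3.
House 4 pet: only fish fits.
House 5 pet: only hamster fits.
So house 5 gets rugby for sport.
House 1's music genre must be classical (nothing else left).
Clue 5 places the folk fan in house 5.
By clue 6, the soccer player is in house 3.
House 1 sport: only tennis fits.
House 4 sport: only basketball fits.
That leaves country as the music genre for house 4.
So: house 1 = parrot/tennis/classical, house 2 = snake/badminton/metal, house 3 = turtle/soccer/funk, house 4 = fish/basketball/country, house 5 = hamster/rugby/folk.

folk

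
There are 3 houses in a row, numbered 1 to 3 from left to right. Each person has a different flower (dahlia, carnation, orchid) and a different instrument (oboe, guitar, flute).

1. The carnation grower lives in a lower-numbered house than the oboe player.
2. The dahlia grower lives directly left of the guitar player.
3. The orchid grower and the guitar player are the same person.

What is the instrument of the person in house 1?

flute

House 3's flower must be orchid (nothing else left).
The only instrument still possible for house 1 is flute.
By clue 3, the guitar player is in house 3.
The only instrument still possible for house 2 is oboe.
The carnation grower is in house 1 (clue 1).
Clue 2 places the dahlia grower in house 2.
So: house 1 = carnation/flute, house 2 = dahlia/oboe, house 3 = orchid/guitar.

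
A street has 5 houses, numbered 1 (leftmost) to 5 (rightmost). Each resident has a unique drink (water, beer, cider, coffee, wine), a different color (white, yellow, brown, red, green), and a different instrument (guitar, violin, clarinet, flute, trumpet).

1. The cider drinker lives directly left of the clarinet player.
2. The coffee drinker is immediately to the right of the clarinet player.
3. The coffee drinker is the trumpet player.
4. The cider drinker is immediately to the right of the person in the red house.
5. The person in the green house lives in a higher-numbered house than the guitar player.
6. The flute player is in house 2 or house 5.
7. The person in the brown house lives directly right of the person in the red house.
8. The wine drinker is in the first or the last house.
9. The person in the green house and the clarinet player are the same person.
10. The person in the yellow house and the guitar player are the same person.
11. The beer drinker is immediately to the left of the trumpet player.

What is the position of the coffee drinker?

The only color still possible for house 5 is white.
House 4's color must be green (nothing else left).
Clue 9: the clarinet player is in house 4.
So house 5 gets trumpet for instrument.
By clue 1, the cider drinker is in house 3.
By clue 2, the coffee drinker is in house 5.
Clue 4: the person in the red house is in house 2.
Clue 7: the person in the brown house is in house 3.
By clue 11, the beer drinker is in house 4.
The only drink still possible for house 1 is wine.
So house 2 gets water for drink.
House 1's color must be yellow (nothing else left).
House 2's instrument must be flute (nothing else left).
Clue 10 places the guitar player in house 1.
House 3's instrument must be violin (nothing else left).
So: house 1 = wine/yellow/guitar, house 2 = water/red/flute, house 3 = cider/brown/violin, house 4 = beer/green/clarinet, house 5 = coffee/white/trumpet.

5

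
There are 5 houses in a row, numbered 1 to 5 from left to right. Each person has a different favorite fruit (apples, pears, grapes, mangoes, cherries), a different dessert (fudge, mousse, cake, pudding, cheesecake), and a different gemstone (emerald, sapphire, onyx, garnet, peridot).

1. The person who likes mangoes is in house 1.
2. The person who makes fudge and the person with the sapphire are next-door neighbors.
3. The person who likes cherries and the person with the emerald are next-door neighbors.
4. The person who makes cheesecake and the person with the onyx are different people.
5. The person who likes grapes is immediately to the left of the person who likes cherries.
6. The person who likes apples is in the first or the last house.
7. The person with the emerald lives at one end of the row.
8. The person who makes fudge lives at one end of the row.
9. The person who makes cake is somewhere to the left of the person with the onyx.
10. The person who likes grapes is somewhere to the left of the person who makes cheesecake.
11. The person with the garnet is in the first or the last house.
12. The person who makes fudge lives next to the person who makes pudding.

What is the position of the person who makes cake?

From clue 1, the person who likes mangoes must be in house 1.
From clue 5, the person who likes grapes must be in house 3.
From clue 5, the person who likes cherries must be in house 4.
The only favorite fruit still possible for house 2 is pears.
That leaves apples as the favorite fruit for house 5.
From clue 3, the person with the emerald must be in house 5.
House 1's gemstone must be garnet (nothing else left).
The person who makes cheesecake is narrowed to house 4 or 5; consider each.
Placing it in house 4 leads to a contradiction, so it's in house 5.
Clue 2: the person with the sapphire is in house 2.
Clue 12: the person who makes pudding is in house 2.
House 1's dessert must be fudge (nothing else left).
House 4's dessert must be mousse (nothing else left).
The person with the onyx is in house 4 (clue 9).
The only dessert still possible for house 3 is cake.
House 3 gemstone: only peridot fits.
So: house 1 = mangoes/fudge/garnet, house 2 = pears/pudding/sapphire, house 3 = grapes/cake/peridot, house 4 = cherries/mousse/onyx, house 5 = apples/cheesecake/emerald.

3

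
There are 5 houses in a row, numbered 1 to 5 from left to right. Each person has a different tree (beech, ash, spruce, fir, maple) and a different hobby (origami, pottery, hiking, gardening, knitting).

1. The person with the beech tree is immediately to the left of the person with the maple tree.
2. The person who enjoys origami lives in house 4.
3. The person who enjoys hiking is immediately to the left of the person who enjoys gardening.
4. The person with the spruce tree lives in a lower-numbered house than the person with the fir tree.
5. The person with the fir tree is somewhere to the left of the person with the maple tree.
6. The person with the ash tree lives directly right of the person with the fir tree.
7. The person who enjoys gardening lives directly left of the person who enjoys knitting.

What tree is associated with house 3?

The person who enjoys origami is in house 4 (clue 2).
By clue 7, the person who enjoys gardening is in house 2.
The person who enjoys knitting is in house 3 (clue 7).
The only tree still possible for house 1 is spruce.
That leaves pottery as the hobby for house 5.
That leaves hiking as the hobby for house 1.
The person with the ash tree is narrowed to house 3 or 4 or 5; consider each.
Placing it in house 4 and house 5 leads to a contradiction, so it's in house 3.
Clue 6 places the person with the fir tree in house 2.
That leaves maple as the tree for house 5.
That leaves beech as the tree for house 4.
So: house 1 = spruce/hiking, house 2 = fir/gardening, house 3 = ash/knitting, house 4 = beech/origami, house 5 = maple/pottery.

ash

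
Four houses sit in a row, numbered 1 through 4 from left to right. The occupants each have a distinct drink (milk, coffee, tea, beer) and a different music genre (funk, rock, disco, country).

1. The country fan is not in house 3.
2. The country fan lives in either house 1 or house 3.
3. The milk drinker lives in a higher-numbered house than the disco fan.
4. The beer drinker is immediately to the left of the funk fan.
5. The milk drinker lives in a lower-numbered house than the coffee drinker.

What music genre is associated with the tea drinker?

country

By clue 2, the country fan is in house 1.
From clue 3, the milk drinker must be in house 3.
Clue 3: the disco fan is in house 2.
Clue 5: the coffee drinker is in house 4.
By clue 4, the beer drinker is in house 2.
From clue 4, the funk fan must be in house 3.
House 1's drink must be tea (nothing else left).
House 4's music genre must be rock (nothing else left).
So: house 1 = tea/country, house 2 = beer/disco, house 3 = milk/funk, house 4 = coffee/rock.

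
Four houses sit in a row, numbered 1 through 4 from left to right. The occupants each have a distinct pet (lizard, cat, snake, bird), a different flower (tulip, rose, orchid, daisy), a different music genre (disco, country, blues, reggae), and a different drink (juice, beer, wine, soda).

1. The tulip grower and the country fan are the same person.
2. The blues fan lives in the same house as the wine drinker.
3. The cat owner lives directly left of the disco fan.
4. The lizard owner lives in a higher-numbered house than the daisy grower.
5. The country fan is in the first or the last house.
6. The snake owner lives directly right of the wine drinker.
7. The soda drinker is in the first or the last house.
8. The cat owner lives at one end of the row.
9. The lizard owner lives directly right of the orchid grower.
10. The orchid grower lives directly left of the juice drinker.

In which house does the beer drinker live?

Clue 8 places the cat owner in house 1.
The disco fan is in house 2 (clue 3).
The snake owner is narrowed to house 2 or 4; consider each.
Placing it in house 4 leads to a contradiction, so it's in house 2.
Clue 6 places the wine drinker in house 1.
The only drink still possible for house 4 is soda.
Clue 2 places the blues fan in house 1.
The orchid grower is in house 2 (clue 10).
By clue 10, the juice drinker is in house 3.
House 3 music genre: only reggae fits.
So house 4 gets country for music genre.
So house 2 gets beer for drink.
By clue 1, the tulip grower is in house 4.
The lizard owner is in house 3 (clue 9).
So house 4 gets bird for pet.
Clue 4: the daisy grower is in house 1.
House 3's flower must be rose (nothing else left).
So: house 1 = cat/daisy/blues/wine, house 2 = snake/orchid/disco/beer, house 3 = lizard/rose/reggae/juice, house 4 = bird/tulip/country/soda.

2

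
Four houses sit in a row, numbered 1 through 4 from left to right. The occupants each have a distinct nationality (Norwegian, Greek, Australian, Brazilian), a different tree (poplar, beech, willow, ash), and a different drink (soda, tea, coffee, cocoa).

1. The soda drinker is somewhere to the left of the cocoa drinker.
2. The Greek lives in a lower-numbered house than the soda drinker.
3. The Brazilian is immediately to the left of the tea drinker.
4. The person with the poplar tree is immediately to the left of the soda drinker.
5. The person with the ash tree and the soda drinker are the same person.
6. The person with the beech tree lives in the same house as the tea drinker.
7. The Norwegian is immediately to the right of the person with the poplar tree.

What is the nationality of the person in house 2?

That leaves Australian as the nationality for house 4.
The only drink still possible for house 1 is coffee.
The Greek is narrowed to house 1 or 2; consider each.
Placing it in house 2 leads to a contradiction, so it's in house 1.
So house 2 gets soda for drink.
From clue 4, the person with the poplar tree must be in house 1.
From clue 5, the person with the ash tree must be in house 2.
By clue 7, the Norwegian is in house 2.
House 3 nationality: only Brazilian fits.
Clue 3 places the tea drinker in house 4.
From clue 6, the person with the beech tree must be in house 4.
That leaves willow as the tree for house 3.
House 3's drink must be cocoa (nothing else left).
So: house 1 = Greek/poplar/coffee, house 2 = Norwegian/ash/soda, house 3 = Brazilian/willow/cocoa, house 4 = Australian/beech/tea.

Norwegian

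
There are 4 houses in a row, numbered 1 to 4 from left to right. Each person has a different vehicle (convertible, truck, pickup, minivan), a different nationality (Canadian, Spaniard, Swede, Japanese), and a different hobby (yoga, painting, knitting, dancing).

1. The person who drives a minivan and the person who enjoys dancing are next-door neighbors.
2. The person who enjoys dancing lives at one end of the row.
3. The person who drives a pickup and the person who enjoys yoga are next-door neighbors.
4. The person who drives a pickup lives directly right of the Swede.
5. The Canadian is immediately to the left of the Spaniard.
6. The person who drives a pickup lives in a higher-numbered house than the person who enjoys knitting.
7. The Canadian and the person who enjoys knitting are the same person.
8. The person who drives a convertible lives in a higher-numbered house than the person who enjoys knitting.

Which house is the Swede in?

3

House 1 vehicle: only truck fits.
The person who drives a minivan is narrowed to house 2 or 3; consider each.
Placing it in house 2 leads to a contradiction, so it's in house 3.
By clue 1, the person who enjoys dancing is in house 4.
The person who drives a convertible is narrowed to house 2 or 4; consider each.
Placing it in house 4 leads to a contradiction, so it's in house 2.
The person who enjoys knitting is in house 1 (clue 8).
House 4 vehicle: only pickup fits.
That leaves painting as the hobby for house 2.
House 3 hobby: only yoga fits.
From clue 4, the Swede must be in house 3.
The Canadian is in house 1 (clue 7).
From clue 5, the Spaniard must be in house 2.
So house 4 gets Japanese for nationality.
So: house 1 = truck/Canadian/knitting, house 2 = convertible/Spaniard/painting, house 3 = minivan/Swede/yoga, house 4 = pickup/Japanese/dancing.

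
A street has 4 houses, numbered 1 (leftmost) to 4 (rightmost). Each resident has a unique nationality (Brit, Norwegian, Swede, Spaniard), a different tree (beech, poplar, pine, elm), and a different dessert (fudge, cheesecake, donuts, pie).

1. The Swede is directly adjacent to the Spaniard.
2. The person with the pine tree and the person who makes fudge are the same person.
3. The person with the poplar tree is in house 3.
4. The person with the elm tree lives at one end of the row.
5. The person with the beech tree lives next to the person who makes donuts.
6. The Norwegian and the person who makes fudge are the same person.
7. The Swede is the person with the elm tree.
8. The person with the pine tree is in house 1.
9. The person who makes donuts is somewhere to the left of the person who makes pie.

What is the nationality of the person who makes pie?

Swede

Clue 3: the person with the poplar tree is in house 3.
By clue 8, the person with the pine tree is in house 1.
The only tree still possible for house 2 is beech.
The only tree still possible for house 4 is elm.
From clue 2, the person who makes fudge must be in house 1.
Clue 6 places the Norwegian in house 1.
Clue 7 places the Swede in house 4.
House 3 dessert: only donuts fits.
By clue 1, the Spaniard is in house 3.
The person who makes pie is in house 4 (clue 9).
House 2's nationality must be Brit (nothing else left).
House 2's dessert must be cheesecake (nothing else left).
So: house 1 = Norwegian/pine/fudge, house 2 = Brit/beech/cheesecake, house 3 = Spaniard/poplar/donuts, house 4 = Swede/elm/pie.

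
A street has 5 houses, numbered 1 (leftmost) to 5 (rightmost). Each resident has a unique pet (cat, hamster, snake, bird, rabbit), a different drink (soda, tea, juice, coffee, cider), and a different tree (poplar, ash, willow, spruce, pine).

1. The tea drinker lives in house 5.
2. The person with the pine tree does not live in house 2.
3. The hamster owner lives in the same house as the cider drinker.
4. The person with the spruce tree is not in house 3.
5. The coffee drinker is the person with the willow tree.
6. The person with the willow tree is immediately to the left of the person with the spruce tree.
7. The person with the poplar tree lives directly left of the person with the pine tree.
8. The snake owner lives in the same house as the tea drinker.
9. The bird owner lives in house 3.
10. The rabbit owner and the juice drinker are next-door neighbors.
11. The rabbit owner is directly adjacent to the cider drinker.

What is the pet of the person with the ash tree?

Clue 1: the tea drinker is in house 5.
Clue 8: the snake owner is in house 5.
The bird owner is in house 3 (clue 9).
So house 4 gets cat for pet.
The hamster owner is narrowed to house 1 or 2; consider each.
Placing it in house 2 leads to a contradiction, so it's in house 1.
From clue 3, the cider drinker must be in house 1.
Clue 11: the rabbit owner is in house 2.
By clue 10, the juice drinker is in house 3.
House 2's drink must be soda (nothing else left).
House 4's drink must be coffee (nothing else left).
That leaves ash as the tree for house 1.
So house 2 gets poplar for tree.
The person with the willow tree is in house 4 (clue 5).
Clue 6: the person with the spruce tree is in house 5.
Clue 7: the person with the pine tree is in house 3.
So: house 1 = hamster/cider/ash, house 2 = rabbit/soda/poplar, house 3 = bird/juice/pine, house 4 = cat/coffee/willow, house 5 = snake/tea/spruce.

hamster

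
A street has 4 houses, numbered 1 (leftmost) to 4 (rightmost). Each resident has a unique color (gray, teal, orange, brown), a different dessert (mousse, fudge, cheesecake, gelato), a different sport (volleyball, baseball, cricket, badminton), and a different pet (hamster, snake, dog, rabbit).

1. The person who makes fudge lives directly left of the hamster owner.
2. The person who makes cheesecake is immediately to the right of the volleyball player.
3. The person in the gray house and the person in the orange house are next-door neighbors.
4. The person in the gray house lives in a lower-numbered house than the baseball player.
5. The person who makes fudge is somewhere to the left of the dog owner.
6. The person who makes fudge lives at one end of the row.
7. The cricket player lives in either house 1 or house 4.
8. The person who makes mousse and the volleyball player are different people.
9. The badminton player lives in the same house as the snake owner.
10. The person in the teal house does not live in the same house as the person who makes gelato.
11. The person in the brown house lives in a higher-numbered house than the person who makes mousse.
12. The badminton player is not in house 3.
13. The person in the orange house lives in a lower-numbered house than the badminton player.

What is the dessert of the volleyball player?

gelato

The person who makes fudge is in house 1 (clue 6).
By clue 1, the hamster owner is in house 2.
That leaves rabbit as the pet for house 1.
House 3 pet: only dog fits.
House 4 pet: only snake fits.
By clue 9, the badminton player is in house 4.
House 1's sport must be cricket (nothing else left).
The person in the brown house is narrowed to house 3 or 4; consider each.
Placing it in house 4 leads to a contradiction, so it's in house 3.
Clue 11: the person who makes mousse is in house 2.
That leaves teal as the color for house 4.
The volleyball player is in house 3 (clue 8).
Clue 10: the person who makes gelato is in house 3.
So house 4 gets cheesecake for dessert.
The only sport still possible for house 2 is baseball.
The person in the gray house is in house 1 (clue 4).
That leaves orange as the color for house 2.
So: house 1 = gray/fudge/cricket/rabbit, house 2 = orange/mousse/baseball/hamster, house 3 = brown/gelato/volleyball/dog, house 4 = teal/cheesecake/badminton/snake.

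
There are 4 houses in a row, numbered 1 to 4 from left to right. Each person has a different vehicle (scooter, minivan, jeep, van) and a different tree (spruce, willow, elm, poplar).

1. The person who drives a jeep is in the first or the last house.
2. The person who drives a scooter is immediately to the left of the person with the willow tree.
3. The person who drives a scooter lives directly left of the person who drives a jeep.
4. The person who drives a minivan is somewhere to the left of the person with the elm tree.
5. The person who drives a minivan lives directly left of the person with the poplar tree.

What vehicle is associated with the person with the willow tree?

By clue 3, the person who drives a scooter is in house 3.
Clue 3 places the person who drives a jeep in house 4.
House 1's tree must be spruce (nothing else left).
By clue 2, the person with the willow tree is in house 4.
The person who drives a minivan is narrowed to house 1 or 2; consider each.
Placing it in house 2 leads to a contradiction, so it's in house 1.
Clue 5 places the person with the poplar tree in house 2.
House 2's vehicle must be van (nothing else left).
House 3 tree: only elm fits.
So: house 1 = minivan/spruce, house 2 = van/poplar, house 3 = scooter/elm, house 4 = jeep/willow.

jeep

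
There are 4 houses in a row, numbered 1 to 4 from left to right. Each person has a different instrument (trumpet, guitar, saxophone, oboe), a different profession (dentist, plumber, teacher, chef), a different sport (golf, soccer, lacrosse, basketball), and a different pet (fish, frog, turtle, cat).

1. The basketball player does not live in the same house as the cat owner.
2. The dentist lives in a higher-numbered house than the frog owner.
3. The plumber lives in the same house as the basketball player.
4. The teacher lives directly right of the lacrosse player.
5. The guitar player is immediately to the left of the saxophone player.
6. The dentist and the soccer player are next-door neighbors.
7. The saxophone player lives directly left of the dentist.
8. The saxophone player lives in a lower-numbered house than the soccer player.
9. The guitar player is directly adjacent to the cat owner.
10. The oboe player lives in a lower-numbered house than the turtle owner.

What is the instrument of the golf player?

saxophone

House 4 instrument: only trumpet fits.
The guitar player is narrowed to house 1 or 2; consider each.
Placing it in house 2 leads to a contradiction, so it's in house 1.
The saxophone player is in house 2 (clue 5).
Clue 7: the dentist is in house 3.
Clue 9 places the cat owner in house 2.
House 3 instrument: only oboe fits.
Clue 2: the frog owner is in house 1.
From clue 6, the soccer player must be in house 4.
Clue 10 places the turtle owner in house 4.
That leaves basketball as the sport for house 1.
The only sport still possible for house 2 is golf.
House 3 sport: only lacrosse fits.
House 3's pet must be fish (nothing else left).
From clue 3, the plumber must be in house 1.
From clue 4, the teacher must be in house 4.
So house 2 gets chef for profession.
So: house 1 = guitar/plumber/basketball/frog, house 2 = saxophone/chef/golf/cat, house 3 = oboe/dentist/lacrosse/fish, house 4 = trumpet/teacher/soccer/turtle.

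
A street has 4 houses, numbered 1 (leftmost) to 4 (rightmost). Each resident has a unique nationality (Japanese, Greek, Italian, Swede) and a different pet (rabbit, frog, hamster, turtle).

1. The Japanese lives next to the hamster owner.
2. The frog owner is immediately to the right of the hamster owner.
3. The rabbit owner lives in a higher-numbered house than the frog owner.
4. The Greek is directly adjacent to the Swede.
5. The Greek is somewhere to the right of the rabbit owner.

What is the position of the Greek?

Clue 5 places the Greek in house 4.
The rabbit owner is in house 3 (clue 5).
The only pet still possible for house 1 is hamster.
So house 2 gets frog for pet.
That leaves turtle as the pet for house 4.
The Japanese is in house 2 (clue 1).
The Swede is in house 3 (clue 4).
The only nationality still possible for house 1 is Italian.
So: house 1 = Italian/hamster, house 2 = Japanese/frog, house 3 = Swede/rabbit, house 4 = Greek/turtle.

4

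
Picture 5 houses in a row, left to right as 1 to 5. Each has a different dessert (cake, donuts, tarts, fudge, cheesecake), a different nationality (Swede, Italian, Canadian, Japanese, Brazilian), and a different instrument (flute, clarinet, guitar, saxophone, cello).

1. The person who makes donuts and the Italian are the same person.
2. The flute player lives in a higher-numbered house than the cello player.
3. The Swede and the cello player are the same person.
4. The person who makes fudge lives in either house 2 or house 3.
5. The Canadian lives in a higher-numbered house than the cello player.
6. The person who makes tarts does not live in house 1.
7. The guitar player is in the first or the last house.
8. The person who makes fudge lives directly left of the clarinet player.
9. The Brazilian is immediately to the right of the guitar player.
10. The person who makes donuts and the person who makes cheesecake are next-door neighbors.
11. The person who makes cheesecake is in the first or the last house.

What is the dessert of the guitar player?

The Brazilian is in house 2 (clue 9).
Clue 9 places the guitar player in house 1.
From clue 10, the person who makes donuts must be in house 4.
Clue 10 places the person who makes cheesecake in house 5.
So house 1 gets cake for dessert.
That leaves saxophone as the instrument for house 2.
The only instrument still possible for house 5 is flute.
From clue 1, the Italian must be in house 4.
House 1 nationality: only Japanese fits.
So house 3 gets Swede for nationality.
The only nationality still possible for house 5 is Canadian.
From clue 3, the cello player must be in house 3.
House 4's instrument must be clarinet (nothing else left).
Clue 8 places the person who makes fudge in house 3.
House 2's dessert must be tarts (nothing else left).
So: house 1 = cake/Japanese/guitar, house 2 = tarts/Brazilian/saxophone, house 3 = fudge/Swede/cello, house 4 = donuts/Italian/clarinet, house 5 = cheesecake/Canadian/flute.

cake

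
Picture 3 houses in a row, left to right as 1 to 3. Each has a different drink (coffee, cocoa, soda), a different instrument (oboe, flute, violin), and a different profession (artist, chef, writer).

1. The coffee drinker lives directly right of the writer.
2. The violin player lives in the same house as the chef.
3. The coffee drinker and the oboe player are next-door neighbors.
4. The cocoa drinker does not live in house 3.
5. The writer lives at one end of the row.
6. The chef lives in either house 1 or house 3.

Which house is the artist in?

2

Clue 5 places the writer in house 1.
The only profession still possible for house 2 is artist.
House 3 profession: only chef fits.
Clue 1: the coffee drinker is in house 2.
Clue 2: the violin player is in house 3.
So house 1 gets cocoa for drink.
House 3's drink must be soda (nothing else left).
The only instrument still possible for house 2 is flute.
House 1 instrument: only oboe fits.
So: house 1 = cocoa/oboe/writer, house 2 = coffee/flute/artist, house 3 = soda/violin/chef.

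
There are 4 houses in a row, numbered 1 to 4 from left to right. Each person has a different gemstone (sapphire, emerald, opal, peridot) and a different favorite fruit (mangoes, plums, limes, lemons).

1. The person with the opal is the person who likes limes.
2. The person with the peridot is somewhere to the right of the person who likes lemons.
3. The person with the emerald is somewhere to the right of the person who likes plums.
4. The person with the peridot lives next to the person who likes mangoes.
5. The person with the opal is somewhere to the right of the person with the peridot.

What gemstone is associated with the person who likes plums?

House 1 gemstone: only sapphire fits.
The person with the opal is narrowed to house 3 or 4; consider each.
Placing it in house 3 leads to a contradiction, so it's in house 4.
The person who likes limes is in house 4 (clue 1).
So house 3 gets mangoes for favorite fruit.
The person with the peridot is in house 2 (clue 4).
House 3's gemstone must be emerald (nothing else left).
By clue 2, the person who likes lemons is in house 1.
The only favorite fruit still possible for house 2 is plums.
So: house 1 = sapphire/lemons, house 2 = peridot/plums, house 3 = emerald/mangoes, house 4 = opal/limes.

peridot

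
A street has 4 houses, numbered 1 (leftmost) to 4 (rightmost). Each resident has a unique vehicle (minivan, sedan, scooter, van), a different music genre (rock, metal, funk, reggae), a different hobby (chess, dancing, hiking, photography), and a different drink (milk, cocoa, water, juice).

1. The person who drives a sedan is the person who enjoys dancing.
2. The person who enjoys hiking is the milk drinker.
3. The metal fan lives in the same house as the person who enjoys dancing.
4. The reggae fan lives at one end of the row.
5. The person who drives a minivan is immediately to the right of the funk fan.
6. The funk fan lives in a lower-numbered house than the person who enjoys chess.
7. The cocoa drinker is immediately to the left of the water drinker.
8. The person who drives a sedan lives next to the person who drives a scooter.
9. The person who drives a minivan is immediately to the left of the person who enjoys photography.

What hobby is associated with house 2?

hiking

The person who drives a minivan is narrowed to house 2 or 3; consider each.
Placing it in house 2 leads to a contradiction, so it's in house 3.
By clue 5, the funk fan is in house 2.
Clue 9: the person who enjoys photography is in house 4.
The metal fan is in house 1 (clue 3).
By clue 3, the person who enjoys dancing is in house 1.
The only vehicle still possible for house 4 is van.
House 3 music genre: only rock fits.
House 4's music genre must be reggae (nothing else left).
That leaves hiking as the hobby for house 2.
House 3's hobby must be chess (nothing else left).
The person who drives a sedan is in house 1 (clue 1).
Clue 2 places the milk drinker in house 2.
From clue 8, the person who drives a scooter must be in house 2.
By clue 7, the cocoa drinker is in house 3.
Clue 7: the water drinker is in house 4.
The only drink still possible for house 1 is juice.
So: house 1 = sedan/metal/dancing/juice, house 2 = scooter/funk/hiking/milk, house 3 = minivan/rock/chess/cocoa, house 4 = van/reggae/photography/water.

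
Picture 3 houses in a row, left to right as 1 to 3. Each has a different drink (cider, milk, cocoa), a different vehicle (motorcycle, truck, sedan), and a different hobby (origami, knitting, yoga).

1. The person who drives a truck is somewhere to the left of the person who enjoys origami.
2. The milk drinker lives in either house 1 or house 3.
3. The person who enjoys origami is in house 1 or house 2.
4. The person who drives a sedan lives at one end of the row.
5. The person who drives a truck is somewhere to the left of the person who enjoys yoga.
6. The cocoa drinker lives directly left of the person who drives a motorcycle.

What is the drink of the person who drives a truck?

cocoa

Clue 3 places the person who enjoys origami in house 2.
That leaves knitting as the hobby for house 1.
So house 3 gets yoga for hobby.
From clue 1, the person who drives a truck must be in house 1.
That leaves motorcycle as the vehicle for house 2.
House 3 vehicle: only sedan fits.
The cocoa drinker is in house 1 (clue 6).
House 2 drink: only cider fits.
House 3's drink must be milk (nothing else left).
So: house 1 = cocoa/truck/knitting, house 2 = cider/motorcycle/origami, house 3 = milk/sedan/yoga.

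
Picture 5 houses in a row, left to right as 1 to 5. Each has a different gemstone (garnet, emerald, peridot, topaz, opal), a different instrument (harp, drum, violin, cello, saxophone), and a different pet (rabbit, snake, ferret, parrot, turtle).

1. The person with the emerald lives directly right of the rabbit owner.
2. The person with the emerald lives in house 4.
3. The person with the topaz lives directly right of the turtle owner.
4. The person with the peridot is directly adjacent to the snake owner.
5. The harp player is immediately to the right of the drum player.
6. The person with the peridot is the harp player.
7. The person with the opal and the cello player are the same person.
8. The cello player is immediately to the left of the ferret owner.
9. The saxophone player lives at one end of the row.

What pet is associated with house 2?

Clue 2 places the person with the emerald in house 4.
From clue 1, the rabbit owner must be in house 3.
That leaves parrot as the pet for house 5.
The person with the opal is narrowed to house 1 or 3; consider each.
Placing it in house 3 leads to a contradiction, so it's in house 1.
From clue 7, the cello player must be in house 1.
By clue 8, the ferret owner is in house 2.
So house 5 gets saxophone for instrument.
Clue 5 places the harp player in house 3.
From clue 5, the drum player must be in house 2.
Clue 6: the person with the peridot is in house 3.
House 4's instrument must be violin (nothing else left).
By clue 4, the snake owner is in house 4.
That leaves turtle as the pet for house 1.
Clue 3 places the person with the topaz in house 2.
House 5's gemstone must be garnet (nothing else left).
So: house 1 = opal/cello/turtle, house 2 = topaz/drum/ferret, house 3 = peridot/harp/rabbit, house 4 = emerald/violin/snake, house 5 = garnet/saxophone/parrot.

ferret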